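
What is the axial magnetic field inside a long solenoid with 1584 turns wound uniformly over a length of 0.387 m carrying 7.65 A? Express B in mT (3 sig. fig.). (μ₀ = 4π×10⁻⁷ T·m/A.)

B ≈ 39.3 mT

Inside a long solenoid, B = μ₀nI with n = 4093 turns/m.
B = 4π×10⁻⁷ × 4093 × 7.65 = 3.93×10⁻² T.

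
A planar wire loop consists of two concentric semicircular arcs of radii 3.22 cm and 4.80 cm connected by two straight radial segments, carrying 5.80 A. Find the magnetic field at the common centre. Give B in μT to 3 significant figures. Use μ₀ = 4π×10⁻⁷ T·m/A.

The radial connectors point toward the centre, so dl × r̂ = 0 and they contribute nothing.
Each semicircle gives μ₀I/(4R): inner arc 5.66×10⁻⁵ T, outer arc 3.80×10⁻⁵ T.
The two arcs carry current in opposite angular senses, so their fields oppose: B = |5.66×10⁻⁵ − 3.80×10⁻⁵| = 1.86×10⁻⁵ T.

B ≈ 18.6 μT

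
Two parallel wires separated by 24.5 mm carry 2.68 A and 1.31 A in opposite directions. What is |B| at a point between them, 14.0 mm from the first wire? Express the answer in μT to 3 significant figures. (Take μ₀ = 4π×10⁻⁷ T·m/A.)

B ≈ 63.2 μT

Each long wire gives B = μ₀I/(2πd). Distances are d₁ = 0.014 m and d₂ = 0.0105 m.
B₁ = 3.83×10⁻⁵ T, B₂ = 2.50×10⁻⁵ T.
Between antiparallel currents both contributions point the same way, so they add. B = B₁ + B₂ = 3.83×10⁻⁵ + 2.50×10⁻⁵ = 6.32×10⁻⁵ T.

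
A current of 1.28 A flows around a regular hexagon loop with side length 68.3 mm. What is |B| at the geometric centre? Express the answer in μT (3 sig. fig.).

B ≈ 13.0 μT

Each side is a finite straight segment at perpendicular distance d = a/(2 tan(π/6)) = 0.05915 m from the centre, with end-angles ±π/6.
One side contributes B₁ = (μ₀I/4πd)·2 sin(π/6) = 2.16×10⁻⁶ T.
All 6 sides add in the same direction: B = 6 × 2.16×10⁻⁶ = 1.30×10⁻⁵ T.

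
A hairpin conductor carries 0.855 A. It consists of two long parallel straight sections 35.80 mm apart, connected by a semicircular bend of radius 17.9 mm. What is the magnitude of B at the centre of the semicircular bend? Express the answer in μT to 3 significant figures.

B ≈ 24.6 μT

The semicircular arc contributes B_arc = μ₀I·π/(4πR) = μ₀I/(4R) = 1.50×10⁻⁵ T.
Each semi-infinite lead is at perpendicular distance R = 0.0179 m from the centre, with the perpendicular foot at its near end, so it contributes μ₀I/(4πR); both point the same way, together 9.55×10⁻⁶ T.
Arc and leads all point the same direction: B = 1.50×10⁻⁵ + 9.55×10⁻⁶ = 2.46×10⁻⁵ T.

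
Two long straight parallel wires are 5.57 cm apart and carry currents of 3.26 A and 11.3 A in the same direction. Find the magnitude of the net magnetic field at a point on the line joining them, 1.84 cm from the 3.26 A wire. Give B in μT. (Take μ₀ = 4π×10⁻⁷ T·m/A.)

B ≈ 25.2 μT

Each long wire gives B = μ₀I/(2πd). Distances are d₁ = 0.0184 m and d₂ = 0.0373 m.
B₁ = 3.54×10⁻⁵ T, B₂ = 6.06×10⁻⁵ T.
Between parallel currents the two contributions point in opposite directions, so they subtract. B = |B₁ − B₂| = |3.54×10⁻⁵ − 6.06×10⁻⁵| = 2.52×10⁻⁵ T.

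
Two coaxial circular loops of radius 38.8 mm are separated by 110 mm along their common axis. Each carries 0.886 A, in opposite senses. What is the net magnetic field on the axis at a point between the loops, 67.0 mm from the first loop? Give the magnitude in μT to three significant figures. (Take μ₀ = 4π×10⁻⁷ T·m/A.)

Each loop contributes B = μ₀IR²/[2(R²+z²)^(3/2)] on the axis, with z measured from that loop.
Loop 1 (z = 0.067 m): B₁ = 1.81×10⁻⁶ T. Loop 2 (z = 0.043 m): B₂ = 4.31×10⁻⁶ T.
The fields oppose: B = |B₁ − B₂| = 2.51×10⁻⁶ T.

B ≈ 2.51 μT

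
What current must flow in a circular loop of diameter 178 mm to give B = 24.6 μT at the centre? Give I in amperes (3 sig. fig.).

I ≈ 3.48 A

At the centre of a circular loop B = μ₀I/(2R), so I = 2RB/μ₀.
With R = 0.089 m, I = 2 × 0.089 × 2.46×10⁻⁵ / (4π×10⁻⁷) = 3.48 A.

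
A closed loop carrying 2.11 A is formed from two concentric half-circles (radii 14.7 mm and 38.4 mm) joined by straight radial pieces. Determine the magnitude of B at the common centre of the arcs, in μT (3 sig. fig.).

The radial connectors point toward the centre, so dl × r̂ = 0 and they contribute nothing.
Each semicircle gives μ₀I/(4R): inner arc 4.51×10⁻⁵ T, outer arc 1.73×10⁻⁵ T.
The two arcs carry current in opposite angular senses, so their fields oppose: B = |4.51×10⁻⁵ − 1.73×10⁻⁵| = 2.78×10⁻⁵ T.

B ≈ 27.8 μT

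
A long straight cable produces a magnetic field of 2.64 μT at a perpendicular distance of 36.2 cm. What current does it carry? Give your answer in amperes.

For a long straight wire B = μ₀I/(2πd), so I = 2πdB/μ₀.
I = 2π × 0.362 × 2.64×10⁻⁶ / (4π×10⁻⁷) = 4.78 A.

I ≈ 4.78 A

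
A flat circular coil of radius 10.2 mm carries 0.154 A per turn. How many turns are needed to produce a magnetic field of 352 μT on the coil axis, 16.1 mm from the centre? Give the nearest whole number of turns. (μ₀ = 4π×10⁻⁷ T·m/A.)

N = 242

For an N-turn coil, B = Nμ₀IR²/[2(R²+z²)^(3/2)]. A single turn gives B₁ = 1.45×10⁻⁶ T with R = 0.0102 m, z = 0.0161 m.
N = B/B₁ = 3.52×10⁻⁴ / 1.45×10⁻⁶ = 242.08.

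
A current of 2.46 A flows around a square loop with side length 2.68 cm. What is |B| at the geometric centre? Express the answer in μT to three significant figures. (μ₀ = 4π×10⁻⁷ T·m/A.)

Each side is a finite straight segment at perpendicular distance d = a/(2 tan(π/4)) = 0.0134 m from the centre, with end-angles ±π/4.
One side contributes B₁ = (μ₀I/4πd)·2 sin(π/4) = 2.60×10⁻⁵ T.
All 4 sides add in the same direction: B = 4 × 2.60×10⁻⁵ = 1.04×10⁻⁴ T.

B ≈ 104 μT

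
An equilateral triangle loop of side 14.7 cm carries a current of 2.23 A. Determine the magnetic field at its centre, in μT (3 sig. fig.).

Each side is a finite straight segment at perpendicular distance d = a/(2 tan(π/3)) = 0.04244 m from the centre, with end-angles ±π/3.
One side contributes B₁ = (μ₀I/4πd)·2 sin(π/3) = 9.10×10⁻⁶ T.
All 3 sides add in the same direction: B = 3 × 9.10×10⁻⁶ = 2.73×10⁻⁵ T.

B ≈ 27.3 μT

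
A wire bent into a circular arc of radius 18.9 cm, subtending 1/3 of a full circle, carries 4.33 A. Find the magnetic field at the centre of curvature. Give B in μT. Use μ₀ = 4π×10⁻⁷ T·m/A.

The Biot–Savart field of a circular arc at its centre is B = μ₀Iφ/(4πR), with φ = 2.094 rad.
B = (4π×10⁻⁷ × 4.33 × 2.094) / (4π × 0.189) = 4.80×10⁻⁶ T.

B ≈ 4.80 μT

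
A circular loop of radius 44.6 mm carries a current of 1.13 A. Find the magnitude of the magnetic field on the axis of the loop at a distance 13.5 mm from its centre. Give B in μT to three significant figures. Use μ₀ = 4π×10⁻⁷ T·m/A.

B ≈ 14.0 μT

On the axis of a circular loop, B = μ₀IR² / [2(R²+z²)^(3/2)].
R² + z² = (0.0446)² + (0.0135)² = 0.002171 m², and (R²+z²)^(3/2) = 1.01×10⁻⁴ m³.
B = (4π×10⁻⁷ × 1.13 × 0.001989) / (2 × 1.01×10⁻⁴) = 1.40×10⁻⁵ T.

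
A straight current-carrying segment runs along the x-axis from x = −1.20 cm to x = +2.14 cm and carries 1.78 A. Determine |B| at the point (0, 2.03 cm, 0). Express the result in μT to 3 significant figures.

For a finite straight segment, B = (μ₀I/4πd)(sinθ₁ + sinθ₂), where θ₁, θ₂ are the angles from the perpendicular to each end.
The perpendicular distance is d = 0.0203 m; the end-offsets along the wire are a = 0.012 m and b = 0.0214 m.
sinθ₁ = 0.012/√(0.012²+0.0203²) = 0.5089; sinθ₂ = 0.0214/√(0.0214²+0.0203²) = 0.7255.
B = (4π×10⁻⁷ × 1.78) / (4π × 0.0203) × (0.5089 + 0.7255) = 1.08×10⁻⁵ T.

B ≈ 10.8 μT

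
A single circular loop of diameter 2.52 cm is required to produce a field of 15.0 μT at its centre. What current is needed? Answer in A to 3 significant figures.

At the centre of a circular loop B = μ₀I/(2R), so I = 2RB/μ₀.
With R = 0.0126 m, I = 2 × 0.0126 × 1.50×10⁻⁵ / (4π×10⁻⁷) = 0.301 A.

I ≈ 0.301 A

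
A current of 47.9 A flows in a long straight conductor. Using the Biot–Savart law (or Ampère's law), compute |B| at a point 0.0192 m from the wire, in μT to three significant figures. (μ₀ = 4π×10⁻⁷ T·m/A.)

B ≈ 499 μT

For an infinitely long straight wire, B = μ₀I/(2πd).
B = (4π×10⁻⁷ × 47.9) / (2π × 0.0192) = 4.99×10⁻⁴ T.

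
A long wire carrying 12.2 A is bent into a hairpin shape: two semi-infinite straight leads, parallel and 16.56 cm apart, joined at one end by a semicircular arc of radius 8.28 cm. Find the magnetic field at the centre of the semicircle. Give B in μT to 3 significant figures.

The semicircular arc contributes B_arc = μ₀I·π/(4πR) = μ₀I/(4R) = 4.63×10⁻⁵ T.
Each semi-infinite lead is at perpendicular distance R = 0.0828 m from the centre, with the perpendicular foot at its near end, so it contributes μ₀I/(4πR); both point the same way, together 2.95×10⁻⁵ T.
Arc and leads all point the same direction: B = 4.63×10⁻⁵ + 2.95×10⁻⁵ = 7.58×10⁻⁵ T.

B ≈ 75.8 μT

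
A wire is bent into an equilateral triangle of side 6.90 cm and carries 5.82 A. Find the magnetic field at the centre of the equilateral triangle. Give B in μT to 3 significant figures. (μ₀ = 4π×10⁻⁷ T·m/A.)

B ≈ 152 μT

Each side is a finite straight segment at perpendicular distance d = a/(2 tan(π/3)) = 0.01992 m from the centre, with end-angles ±π/3.
One side contributes B₁ = (μ₀I/4πd)·2 sin(π/3) = 5.06×10⁻⁵ T.
All 3 sides add in the same direction: B = 3 × 5.06×10⁻⁵ = 1.52×10⁻⁴ T.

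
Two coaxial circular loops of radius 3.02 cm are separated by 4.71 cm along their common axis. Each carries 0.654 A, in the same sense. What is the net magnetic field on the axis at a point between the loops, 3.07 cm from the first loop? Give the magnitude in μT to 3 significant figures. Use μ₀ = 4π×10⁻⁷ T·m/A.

Each loop contributes B = μ₀IR²/[2(R²+z²)^(3/2)] on the axis, with z measured from that loop.
Loop 1 (z = 0.0307 m): B₁ = 4.69×10⁻⁶ T. Loop 2 (z = 0.0164 m): B₂ = 9.23×10⁻⁶ T.
The fields add: B = B₁ + B₂ = 1.39×10⁻⁵ T.

B ≈ 13.9 μT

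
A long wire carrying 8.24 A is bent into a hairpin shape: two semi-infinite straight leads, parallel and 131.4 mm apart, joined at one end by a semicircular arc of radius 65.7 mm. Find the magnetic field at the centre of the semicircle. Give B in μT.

B ≈ 64.5 μT

The semicircular arc contributes B_arc = μ₀I·π/(4πR) = μ₀I/(4R) = 3.94×10⁻⁵ T.
Each semi-infinite lead is at perpendicular distance R = 0.0657 m from the centre, with the perpendicular foot at its near end, so it contributes μ₀I/(4πR); both point the same way, together 2.51×10⁻⁵ T.
Arc and leads all point the same direction: B = 3.94×10⁻⁵ + 2.51×10⁻⁵ = 6.45×10⁻⁵ T.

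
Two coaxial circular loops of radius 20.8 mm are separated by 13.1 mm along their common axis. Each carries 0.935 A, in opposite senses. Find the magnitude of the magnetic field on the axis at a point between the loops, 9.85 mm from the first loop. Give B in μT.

B ≈ 6.39 μT

Each loop contributes B = μ₀IR²/[2(R²+z²)^(3/2)] on the axis, with z measured from that loop.
Loop 1 (z = 0.00985 m): B₁ = 2.09×10⁻⁵ T. Loop 2 (z = 0.00325 m): B₂ = 2.72×10⁻⁵ T.
The fields oppose: B = |B₁ − B₂| = 6.39×10⁻⁶ T.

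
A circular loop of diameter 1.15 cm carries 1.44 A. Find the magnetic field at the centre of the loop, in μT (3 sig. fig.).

At the centre of a circular loop the Biot–Savart law gives B = μ₀I/(2R) (so R = 0.00575 m).
B = (4π×10⁻⁷ × 1.44) / (2 × 0.00575) = 1.57×10⁻⁴ T.

B ≈ 157 μT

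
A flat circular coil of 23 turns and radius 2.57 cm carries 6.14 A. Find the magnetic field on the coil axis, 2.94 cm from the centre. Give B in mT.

For an N-turn flat coil, B = Nμ₀IR²/[2(R²+z²)^(3/2)] with R = 0.0257 m, z = 0.0294 m.
B = 23 × 4.28×10⁻⁵ T = 9.84×10⁻⁴ T.

B ≈ 0.984 mT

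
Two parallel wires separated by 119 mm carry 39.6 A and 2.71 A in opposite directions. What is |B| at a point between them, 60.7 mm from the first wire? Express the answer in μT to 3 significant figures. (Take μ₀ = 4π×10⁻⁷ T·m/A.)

B ≈ 140 μT

Each long wire gives B = μ₀I/(2πd). Distances are d₁ = 0.0607 m and d₂ = 0.0583 m.
B₁ = 1.30×10⁻⁴ T, B₂ = 9.30×10⁻⁶ T.
Between antiparallel currents both contributions point the same way, so they add. B = B₁ + B₂ = 1.30×10⁻⁴ + 9.30×10⁻⁶ = 1.40×10⁻⁴ T.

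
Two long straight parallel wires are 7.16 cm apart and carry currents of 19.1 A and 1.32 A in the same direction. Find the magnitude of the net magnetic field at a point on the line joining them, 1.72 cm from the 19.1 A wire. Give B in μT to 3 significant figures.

Each long wire gives B = μ₀I/(2πd). Distances are d₁ = 0.0172 m and d₂ = 0.0544 m.
B₁ = 2.22×10⁻⁴ T, B₂ = 4.85×10⁻⁶ T.
Between parallel currents the two contributions point in opposite directions, so they subtract. B = |B₁ − B₂| = |2.22×10⁻⁴ − 4.85×10⁻⁶| = 2.17×10⁻⁴ T.

B ≈ 217 μT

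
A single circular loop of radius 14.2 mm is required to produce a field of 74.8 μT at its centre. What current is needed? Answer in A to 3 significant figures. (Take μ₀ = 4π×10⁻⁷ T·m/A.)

At the centre of a circular loop B = μ₀I/(2R), so I = 2RB/μ₀.
With R = 0.0142 m, I = 2 × 0.0142 × 7.48×10⁻⁵ / (4π×10⁻⁷) = 1.69 A.

I ≈ 1.69 A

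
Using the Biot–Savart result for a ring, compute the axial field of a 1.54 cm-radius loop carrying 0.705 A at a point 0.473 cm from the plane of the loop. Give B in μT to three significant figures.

B ≈ 25.1 μT

On the axis of a circular loop, B = μ₀IR² / [2(R²+z²)^(3/2)].
R² + z² = (0.0154)² + (0.00473)² = 0.0002595 m², and (R²+z²)^(3/2) = 4.18×10⁻⁶ m³.
B = (4π×10⁻⁷ × 0.705 × 0.0002372) / (2 × 4.18×10⁻⁶) = 2.51×10⁻⁵ T.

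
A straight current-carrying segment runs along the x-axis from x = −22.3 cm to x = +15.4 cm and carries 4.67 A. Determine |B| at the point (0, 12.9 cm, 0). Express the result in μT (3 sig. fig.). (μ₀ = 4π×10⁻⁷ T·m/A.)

For a finite straight segment, B = (μ₀I/4πd)(sinθ₁ + sinθ₂), where θ₁, θ₂ are the angles from the perpendicular to each end.
The perpendicular distance is d = 0.129 m; the end-offsets along the wire are a = 0.223 m and b = 0.154 m.
sinθ₁ = 0.223/√(0.223²+0.129²) = 0.8656; sinθ₂ = 0.154/√(0.154²+0.129²) = 0.7666.
B = (4π×10⁻⁷ × 4.67) / (4π × 0.129) × (0.8656 + 0.7666) = 5.91×10⁻⁶ T.

B ≈ 5.91 μT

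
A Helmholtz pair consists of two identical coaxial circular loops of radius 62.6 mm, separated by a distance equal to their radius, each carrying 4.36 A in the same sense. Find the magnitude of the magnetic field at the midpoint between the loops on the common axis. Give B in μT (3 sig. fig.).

B ≈ 62.6 μT

Each loop contributes B = μ₀IR²/[2(R²+z²)^(3/2)] on the axis, with z measured from that loop.
Loop 1 (z = 0.0313 m): B₁ = 3.13×10⁻⁵ T. Loop 2 (z = 0.0313 m): B₂ = 3.13×10⁻⁵ T.
The fields add: B = B₁ + B₂ = 6.26×10⁻⁵ T.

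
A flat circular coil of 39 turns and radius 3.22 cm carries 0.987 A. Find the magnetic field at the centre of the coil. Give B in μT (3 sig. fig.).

B ≈ 751 μT

For an N-turn flat coil, B = Nμ₀I/(2R) with R = 0.0322 m.
B = 39 × 1.93×10⁻⁵ T = 7.51×10⁻⁴ T.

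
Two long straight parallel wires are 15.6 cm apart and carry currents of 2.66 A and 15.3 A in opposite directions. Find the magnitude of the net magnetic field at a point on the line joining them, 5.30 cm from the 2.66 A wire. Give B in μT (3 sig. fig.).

Each long wire gives B = μ₀I/(2πd). Distances are d₁ = 0.053 m and d₂ = 0.103 m.
B₁ = 1.00×10⁻⁵ T, B₂ = 2.97×10⁻⁵ T.
Between antiparallel currents both contributions point the same way, so they add. B = B₁ + B₂ = 1.00×10⁻⁵ + 2.97×10⁻⁵ = 3.97×10⁻⁵ T.

B ≈ 39.7 μT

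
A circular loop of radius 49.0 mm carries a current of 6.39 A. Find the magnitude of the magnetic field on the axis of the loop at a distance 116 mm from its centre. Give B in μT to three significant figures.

B ≈ 4.83 μT

On the axis of a circular loop, B = μ₀IR² / [2(R²+z²)^(3/2)].
R² + z² = (0.049)² + (0.116)² = 0.01586 m², and (R²+z²)^(3/2) = 2.00×10⁻³ m³.
B = (4π×10⁻⁷ × 6.39 × 0.002401) / (2 × 2.00×10⁻³) = 4.83×10⁻⁶ T.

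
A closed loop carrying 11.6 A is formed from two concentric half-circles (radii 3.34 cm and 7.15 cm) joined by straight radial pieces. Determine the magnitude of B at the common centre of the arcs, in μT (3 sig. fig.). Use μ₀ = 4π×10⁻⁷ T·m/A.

The radial connectors point toward the centre, so dl × r̂ = 0 and they contribute nothing.
Each semicircle gives μ₀I/(4R): inner arc 1.09×10⁻⁴ T, outer arc 5.10×10⁻⁵ T.
The two arcs carry current in opposite angular senses, so their fields oppose: B = |1.09×10⁻⁴ − 5.10×10⁻⁵| = 5.81×10⁻⁵ T.

B ≈ 58.1 μT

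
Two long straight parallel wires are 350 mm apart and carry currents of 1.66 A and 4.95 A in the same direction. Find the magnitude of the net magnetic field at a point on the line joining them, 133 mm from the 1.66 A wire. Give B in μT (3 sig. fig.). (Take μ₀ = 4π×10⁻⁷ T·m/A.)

B ≈ 2.07 μT

Each long wire gives B = μ₀I/(2πd). Distances are d₁ = 0.133 m and d₂ = 0.217 m.
B₁ = 2.50×10⁻⁶ T, B₂ = 4.56×10⁻⁶ T.
Between parallel currents the two contributions point in opposite directions, so they subtract. B = |B₁ − B₂| = |2.50×10⁻⁶ − 4.56×10⁻⁶| = 2.07×10⁻⁶ T.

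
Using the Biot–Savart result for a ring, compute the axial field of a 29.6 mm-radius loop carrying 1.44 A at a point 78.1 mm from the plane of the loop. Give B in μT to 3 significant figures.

B ≈ 1.36 μT

On the axis of a circular loop, B = μ₀IR² / [2(R²+z²)^(3/2)].
R² + z² = (0.0296)² + (0.0781)² = 0.006976 m², and (R²+z²)^(3/2) = 5.83×10⁻⁴ m³.
B = (4π×10⁻⁷ × 1.44 × 0.0008762) / (2 × 5.83×10⁻⁴) = 1.36×10⁻⁶ T.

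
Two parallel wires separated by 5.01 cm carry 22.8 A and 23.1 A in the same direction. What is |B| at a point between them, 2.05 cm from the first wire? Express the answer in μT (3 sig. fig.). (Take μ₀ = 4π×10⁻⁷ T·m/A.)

Each long wire gives B = μ₀I/(2πd). Distances are d₁ = 0.0205 m and d₂ = 0.0296 m.
B₁ = 2.22×10⁻⁴ T, B₂ = 1.56×10⁻⁴ T.
Between parallel currents the two contributions point in opposite directions, so they subtract. B = |B₁ − B₂| = |2.22×10⁻⁴ − 1.56×10⁻⁴| = 6.64×10⁻⁵ T.

B ≈ 66.4 μT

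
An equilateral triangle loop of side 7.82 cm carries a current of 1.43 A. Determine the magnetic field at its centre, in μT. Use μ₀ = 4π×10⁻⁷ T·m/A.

B ≈ 32.9 μT

Each side is a finite straight segment at perpendicular distance d = a/(2 tan(π/3)) = 0.02257 m from the centre, with end-angles ±π/3.
One side contributes B₁ = (μ₀I/4πd)·2 sin(π/3) = 1.10×10⁻⁵ T.
All 3 sides add in the same direction: B = 3 × 1.10×10⁻⁵ = 3.29×10⁻⁵ T.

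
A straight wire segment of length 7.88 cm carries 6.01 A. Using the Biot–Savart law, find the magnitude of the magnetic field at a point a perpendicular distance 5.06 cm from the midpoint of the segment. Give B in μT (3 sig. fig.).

For a finite straight segment, B = (μ₀I/4πd)(sinθ₁ + sinθ₂), where θ₁, θ₂ are the angles from the perpendicular to each end.
The perpendicular from the point meets the wire at its midpoint, so each end is L/2 = 0.0394 m away along the wire.
sinθ₁ = 0.0394/√(0.0394²+0.0506²) = 0.6144; sinθ₂ = 0.0394/√(0.0394²+0.0506²) = 0.6144.
B = (4π×10⁻⁷ × 6.01) / (4π × 0.0506) × (0.6144 + 0.6144) = 1.46×10⁻⁵ T.

B ≈ 14.6 μT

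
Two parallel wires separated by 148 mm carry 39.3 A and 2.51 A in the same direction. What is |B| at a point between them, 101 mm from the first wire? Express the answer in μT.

Each long wire gives B = μ₀I/(2πd). Distances are d₁ = 0.101 m and d₂ = 0.047 m.
B₁ = 7.78×10⁻⁵ T, B₂ = 1.07×10⁻⁵ T.
Between parallel currents the two contributions point in opposite directions, so they subtract. B = |B₁ − B₂| = |7.78×10⁻⁵ − 1.07×10⁻⁵| = 6.71×10⁻⁵ T.

B ≈ 67.1 μT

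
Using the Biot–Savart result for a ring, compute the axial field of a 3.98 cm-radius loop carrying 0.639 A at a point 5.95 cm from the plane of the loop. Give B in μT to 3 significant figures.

B ≈ 1.73 μT

On the axis of a circular loop, B = μ₀IR² / [2(R²+z²)^(3/2)].
R² + z² = (0.0398)² + (0.0595)² = 0.005124 m², and (R²+z²)^(3/2) = 3.67×10⁻⁴ m³.
B = (4π×10⁻⁷ × 0.639 × 0.001584) / (2 × 3.67×10⁻⁴) = 1.73×10⁻⁶ T.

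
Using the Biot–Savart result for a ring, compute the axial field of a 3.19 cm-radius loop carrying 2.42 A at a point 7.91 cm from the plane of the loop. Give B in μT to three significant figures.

B ≈ 2.49 μT

On the axis of a circular loop, B = μ₀IR² / [2(R²+z²)^(3/2)].
R² + z² = (0.0319)² + (0.0791)² = 0.007274 m², and (R²+z²)^(3/2) = 6.20×10⁻⁴ m³.
B = (4π×10⁻⁷ × 2.42 × 0.001018) / (2 × 6.20×10⁻⁴) = 2.49×10⁻⁶ T.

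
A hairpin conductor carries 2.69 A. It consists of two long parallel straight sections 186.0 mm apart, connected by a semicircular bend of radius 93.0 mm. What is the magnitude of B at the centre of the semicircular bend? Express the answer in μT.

B ≈ 14.9 μT

The semicircular arc contributes B_arc = μ₀I·π/(4πR) = μ₀I/(4R) = 9.09×10⁻⁶ T.
Each semi-infinite lead is at perpendicular distance R = 0.093 m from the centre, with the perpendicular foot at its near end, so it contributes μ₀I/(4πR); both point the same way, together 5.78×10⁻⁶ T.
Arc and leads all point the same direction: B = 9.09×10⁻⁶ + 5.78×10⁻⁶ = 1.49×10⁻⁵ T.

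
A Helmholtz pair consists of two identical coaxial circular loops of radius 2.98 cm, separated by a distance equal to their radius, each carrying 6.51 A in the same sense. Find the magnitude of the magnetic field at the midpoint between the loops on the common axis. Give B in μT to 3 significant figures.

Each loop contributes B = μ₀IR²/[2(R²+z²)^(3/2)] on the axis, with z measured from that loop.
Loop 1 (z = 0.0149 m): B₁ = 9.82×10⁻⁵ T. Loop 2 (z = 0.0149 m): B₂ = 9.82×10⁻⁵ T.
The fields add: B = B₁ + B₂ = 1.96×10⁻⁴ T.

B ≈ 196 μT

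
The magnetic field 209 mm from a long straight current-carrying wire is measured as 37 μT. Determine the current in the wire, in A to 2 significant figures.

For a long straight wire B = μ₀I/(2πd), so I = 2πdB/μ₀.
I = 2π × 0.209 × 3.70×10⁻⁵ / (4π×10⁻⁷) = 38.7 A.

I ≈ 39 A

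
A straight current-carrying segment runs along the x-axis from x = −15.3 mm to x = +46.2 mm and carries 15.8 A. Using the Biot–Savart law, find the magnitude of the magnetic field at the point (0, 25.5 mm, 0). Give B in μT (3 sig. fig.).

For a finite straight segment, B = (μ₀I/4πd)(sinθ₁ + sinθ₂), where θ₁, θ₂ are the angles from the perpendicular to each end.
The perpendicular distance is d = 0.0255 m; the end-offsets along the wire are a = 0.0153 m and b = 0.0462 m.
sinθ₁ = 0.0153/√(0.0153²+0.0255²) = 0.5145; sinθ₂ = 0.0462/√(0.0462²+0.0255²) = 0.8755.
B = (4π×10⁻⁷ × 15.8) / (4π × 0.0255) × (0.5145 + 0.8755) = 8.61×10⁻⁵ T.

B ≈ 86.1 μT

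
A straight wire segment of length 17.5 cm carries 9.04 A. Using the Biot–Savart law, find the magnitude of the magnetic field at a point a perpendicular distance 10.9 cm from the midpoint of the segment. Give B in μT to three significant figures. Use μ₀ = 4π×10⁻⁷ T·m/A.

For a finite straight segment, B = (μ₀I/4πd)(sinθ₁ + sinθ₂), where θ₁, θ₂ are the angles from the perpendicular to each end.
The perpendicular from the point meets the wire at its midpoint, so each end is L/2 = 0.0875 m away along the wire.
sinθ₁ = 0.0875/√(0.0875²+0.109²) = 0.6260; sinθ₂ = 0.0875/√(0.0875²+0.109²) = 0.6260.
B = (4π×10⁻⁷ × 9.04) / (4π × 0.109) × (0.6260 + 0.6260) = 1.04×10⁻⁵ T.

B ≈ 10.4 μT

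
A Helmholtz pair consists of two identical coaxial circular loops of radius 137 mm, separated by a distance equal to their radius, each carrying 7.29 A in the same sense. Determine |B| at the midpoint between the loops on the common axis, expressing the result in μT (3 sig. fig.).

Each loop contributes B = μ₀IR²/[2(R²+z²)^(3/2)] on the axis, with z measured from that loop.
Loop 1 (z = 0.0685 m): B₁ = 2.39×10⁻⁵ T. Loop 2 (z = 0.0685 m): B₂ = 2.39×10⁻⁵ T.
The fields add: B = B₁ + B₂ = 4.78×10⁻⁵ T.

B ≈ 47.8 μT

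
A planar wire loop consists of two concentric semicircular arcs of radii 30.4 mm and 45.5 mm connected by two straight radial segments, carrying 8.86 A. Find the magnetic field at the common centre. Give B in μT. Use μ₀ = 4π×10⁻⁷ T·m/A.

B ≈ 30.4 μT

The radial connectors point toward the centre, so dl × r̂ = 0 and they contribute nothing.
Each semicircle gives μ₀I/(4R): inner arc 9.16×10⁻⁵ T, outer arc 6.12×10⁻⁵ T.
The two arcs carry current in opposite angular senses, so their fields oppose: B = |9.16×10⁻⁵ − 6.12×10⁻⁵| = 3.04×10⁻⁵ T.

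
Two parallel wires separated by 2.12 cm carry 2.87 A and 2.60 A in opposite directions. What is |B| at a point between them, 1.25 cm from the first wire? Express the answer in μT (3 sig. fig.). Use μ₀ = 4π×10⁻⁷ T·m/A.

Each long wire gives B = μ₀I/(2πd). Distances are d₁ = 0.0125 m and d₂ = 0.0087 m.
B₁ = 4.59×10⁻⁵ T, B₂ = 5.98×10⁻⁵ T.
Between antiparallel currents both contributions point the same way, so they add. B = B₁ + B₂ = 4.59×10⁻⁵ + 5.98×10⁻⁵ = 1.06×10⁻⁴ T.

B ≈ 106 μT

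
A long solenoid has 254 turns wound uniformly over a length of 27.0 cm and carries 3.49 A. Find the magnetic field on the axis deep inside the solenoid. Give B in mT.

B ≈ 4.13 mT

Inside a long solenoid, B = μ₀nI with n = 940.7 turns/m.
B = 4π×10⁻⁷ × 940.7 × 3.49 = 4.13×10⁻³ T.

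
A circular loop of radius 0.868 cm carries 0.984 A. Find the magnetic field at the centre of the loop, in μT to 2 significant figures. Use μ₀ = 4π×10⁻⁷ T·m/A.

At the centre of a circular loop the Biot–Savart law gives B = μ₀I/(2R).
B = (4π×10⁻⁷ × 0.984) / (2 × 0.00868) = 7.12×10⁻⁵ T.

B ≈ 71 μT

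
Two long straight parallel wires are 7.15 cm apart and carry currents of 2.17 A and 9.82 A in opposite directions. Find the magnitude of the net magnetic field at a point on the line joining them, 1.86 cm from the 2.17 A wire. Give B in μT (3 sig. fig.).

Each long wire gives B = μ₀I/(2πd). Distances are d₁ = 0.0186 m and d₂ = 0.0529 m.
B₁ = 2.33×10⁻⁵ T, B₂ = 3.71×10⁻⁵ T.
Between antiparallel currents both contributions point the same way, so they add. B = B₁ + B₂ = 2.33×10⁻⁵ + 3.71×10⁻⁵ = 6.05×10⁻⁵ T.

B ≈ 60.5 μT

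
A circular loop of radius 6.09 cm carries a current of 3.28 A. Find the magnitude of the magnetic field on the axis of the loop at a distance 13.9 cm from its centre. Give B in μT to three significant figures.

On the axis of a circular loop, B = μ₀IR² / [2(R²+z²)^(3/2)].
R² + z² = (0.0609)² + (0.139)² = 0.02303 m², and (R²+z²)^(3/2) = 3.49×10⁻³ m³.
B = (4π×10⁻⁷ × 3.28 × 0.003709) / (2 × 3.49×10⁻³) = 2.19×10⁻⁶ T.

B ≈ 2.19 μT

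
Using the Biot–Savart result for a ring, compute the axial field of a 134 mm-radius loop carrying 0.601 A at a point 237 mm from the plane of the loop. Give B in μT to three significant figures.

B ≈ 0.336 μT

On the axis of a circular loop, B = μ₀IR² / [2(R²+z²)^(3/2)].
R² + z² = (0.134)² + (0.237)² = 0.07413 m², and (R²+z²)^(3/2) = 2.02×10⁻² m³.
B = (4π×10⁻⁷ × 0.601 × 0.01796) / (2 × 2.02×10⁻²) = 3.36×10⁻⁷ T.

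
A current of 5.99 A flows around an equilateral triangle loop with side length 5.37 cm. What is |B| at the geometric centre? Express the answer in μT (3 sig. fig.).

B ≈ 201 μT

Each side is a finite straight segment at perpendicular distance d = a/(2 tan(π/3)) = 0.0155 m from the centre, with end-angles ±π/3.
One side contributes B₁ = (μ₀I/4πd)·2 sin(π/3) = 6.69×10⁻⁵ T.
All 3 sides add in the same direction: B = 3 × 6.69×10⁻⁵ = 2.01×10⁻⁴ T.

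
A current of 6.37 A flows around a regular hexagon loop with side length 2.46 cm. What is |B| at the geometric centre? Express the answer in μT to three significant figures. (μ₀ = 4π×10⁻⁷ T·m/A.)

Each side is a finite straight segment at perpendicular distance d = a/(2 tan(π/6)) = 0.0213 m from the centre, with end-angles ±π/6.
One side contributes B₁ = (μ₀I/4πd)·2 sin(π/6) = 2.99×10⁻⁵ T.
All 6 sides add in the same direction: B = 6 × 2.99×10⁻⁵ = 1.79×10⁻⁴ T.

B ≈ 179 μT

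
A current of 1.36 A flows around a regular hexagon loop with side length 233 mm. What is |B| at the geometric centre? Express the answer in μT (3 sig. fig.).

Each side is a finite straight segment at perpendicular distance d = a/(2 tan(π/6)) = 0.2018 m from the centre, with end-angles ±π/6.
One side contributes B₁ = (μ₀I/4πd)·2 sin(π/6) = 6.74×10⁻⁷ T.
All 6 sides add in the same direction: B = 6 × 6.74×10⁻⁷ = 4.04×10⁻⁶ T.

B ≈ 4.04 μT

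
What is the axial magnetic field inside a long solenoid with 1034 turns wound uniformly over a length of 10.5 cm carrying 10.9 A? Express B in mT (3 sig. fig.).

B ≈ 135 mT

Inside a long solenoid, B = μ₀nI with n = 9848 turns/m.
B = 4π×10⁻⁷ × 9848 × 10.9 = 0.135 T.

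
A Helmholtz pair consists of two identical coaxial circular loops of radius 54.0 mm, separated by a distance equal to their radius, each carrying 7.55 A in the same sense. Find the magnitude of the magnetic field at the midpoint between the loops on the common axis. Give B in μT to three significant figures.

Each loop contributes B = μ₀IR²/[2(R²+z²)^(3/2)] on the axis, with z measured from that loop.
Loop 1 (z = 0.027 m): B₁ = 6.29×10⁻⁵ T. Loop 2 (z = 0.027 m): B₂ = 6.29×10⁻⁵ T.
The fields add: B = B₁ + B₂ = 1.26×10⁻⁴ T.

B ≈ 126 μT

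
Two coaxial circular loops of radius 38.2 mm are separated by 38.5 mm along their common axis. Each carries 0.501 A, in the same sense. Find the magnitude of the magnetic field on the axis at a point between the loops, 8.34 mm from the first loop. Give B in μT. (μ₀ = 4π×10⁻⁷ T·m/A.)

Each loop contributes B = μ₀IR²/[2(R²+z²)^(3/2)] on the axis, with z measured from that loop.
Loop 1 (z = 0.00834 m): B₁ = 7.68×10⁻⁶ T. Loop 2 (z = 0.03016 m): B₂ = 3.98×10⁻⁶ T.
The fields add: B = B₁ + B₂ = 1.17×10⁻⁵ T.

B ≈ 11.7 μT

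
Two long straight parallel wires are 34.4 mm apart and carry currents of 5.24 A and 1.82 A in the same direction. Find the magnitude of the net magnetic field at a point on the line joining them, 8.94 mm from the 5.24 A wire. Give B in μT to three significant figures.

B ≈ 103 μT

Each long wire gives B = μ₀I/(2πd). Distances are d₁ = 0.00894 m and d₂ = 0.02546 m.
B₁ = 1.17×10⁻⁴ T, B₂ = 1.43×10⁻⁵ T.
Between parallel currents the two contributions point in opposite directions, so they subtract. B = |B₁ − B₂| = |1.17×10⁻⁴ − 1.43×10⁻⁵| = 1.03×10⁻⁴ T.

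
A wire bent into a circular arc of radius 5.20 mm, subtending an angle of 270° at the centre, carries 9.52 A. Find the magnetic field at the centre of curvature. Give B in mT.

B ≈ 0.863 mT

The Biot–Savart field of a circular arc at its centre is B = μ₀Iφ/(4πR), with φ = 4.712 rad.
B = (4π×10⁻⁷ × 9.52 × 4.712) / (4π × 0.0052) = 8.63×10⁻⁴ T.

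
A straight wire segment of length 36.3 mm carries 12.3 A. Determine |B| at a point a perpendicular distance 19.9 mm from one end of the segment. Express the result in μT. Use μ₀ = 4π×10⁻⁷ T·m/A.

For a finite straight segment, B = (μ₀I/4πd)(sinθ₁ + sinθ₂), where θ₁, θ₂ are the angles from the perpendicular to each end.
The perpendicular foot is at one end, so the two end-offsets along the wire are 0 and L = 0.0363 m.
sinθ₁ = 0/√(0²+0.0199²) = 0.0000; sinθ₂ = 0.0363/√(0.0363²+0.0199²) = 0.8769.
B = (4π×10⁻⁷ × 12.3) / (4π × 0.0199) × (0.0000 + 0.8769) = 5.42×10⁻⁵ T.

B ≈ 54.2 μT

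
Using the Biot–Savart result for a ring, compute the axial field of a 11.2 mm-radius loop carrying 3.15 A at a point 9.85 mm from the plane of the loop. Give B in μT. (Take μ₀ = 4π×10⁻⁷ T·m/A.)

On the axis of a circular loop, B = μ₀IR² / [2(R²+z²)^(3/2)].
R² + z² = (0.0112)² + (0.00985)² = 0.0002225 m², and (R²+z²)^(3/2) = 3.32×10⁻⁶ m³.
B = (4π×10⁻⁷ × 3.15 × 0.0001254) / (2 × 3.32×10⁻⁶) = 7.48×10⁻⁵ T.

B ≈ 74.8 μT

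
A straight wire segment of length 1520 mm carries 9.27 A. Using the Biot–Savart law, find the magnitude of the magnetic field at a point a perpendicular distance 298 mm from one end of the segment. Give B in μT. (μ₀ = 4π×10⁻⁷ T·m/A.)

For a finite straight segment, B = (μ₀I/4πd)(sinθ₁ + sinθ₂), where θ₁, θ₂ are the angles from the perpendicular to each end.
The perpendicular foot is at one end, so the two end-offsets along the wire are 0 and L = 1.52 m.
sinθ₁ = 0/√(0²+0.298²) = 0.0000; sinθ₂ = 1.52/√(1.52²+0.298²) = 0.9813.
B = (4π×10⁻⁷ × 9.27) / (4π × 0.298) × (0.0000 + 0.9813) = 3.05×10⁻⁶ T.

B ≈ 3.05 μT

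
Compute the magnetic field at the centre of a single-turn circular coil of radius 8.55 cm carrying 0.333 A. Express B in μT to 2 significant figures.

At the centre of a circular loop the Biot–Savart law gives B = μ₀I/(2R).
B = (4π×10⁻⁷ × 0.333) / (2 × 0.0855) = 2.45×10⁻⁶ T.

B ≈ 2.4 μT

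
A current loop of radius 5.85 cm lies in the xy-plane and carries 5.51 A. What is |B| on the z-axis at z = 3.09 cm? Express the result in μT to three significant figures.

On the axis of a circular loop, B = μ₀IR² / [2(R²+z²)^(3/2)].
R² + z² = (0.0585)² + (0.0309)² = 0.004377 m², and (R²+z²)^(3/2) = 2.90×10⁻⁴ m³.
B = (4π×10⁻⁷ × 5.51 × 0.003422) / (2 × 2.90×10⁻⁴) = 4.09×10⁻⁵ T.

B ≈ 40.9 μT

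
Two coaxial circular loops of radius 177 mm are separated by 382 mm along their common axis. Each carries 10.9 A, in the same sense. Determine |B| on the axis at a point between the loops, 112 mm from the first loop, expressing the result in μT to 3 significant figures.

B ≈ 29.7 μT

Each loop contributes B = μ₀IR²/[2(R²+z²)^(3/2)] on the axis, with z measured from that loop.
Loop 1 (z = 0.112 m): B₁ = 2.33×10⁻⁵ T. Loop 2 (z = 0.27 m): B₂ = 6.38×10⁻⁶ T.
The fields add: B = B₁ + B₂ = 2.97×10⁻⁵ T.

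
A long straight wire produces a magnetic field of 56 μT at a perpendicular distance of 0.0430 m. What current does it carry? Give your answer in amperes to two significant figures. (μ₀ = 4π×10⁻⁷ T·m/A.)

For a long straight wire B = μ₀I/(2πd), so I = 2πdB/μ₀.
I = 2π × 0.043 × 5.60×10⁻⁵ / (4π×10⁻⁷) = 12.0 A.

I ≈ 12 A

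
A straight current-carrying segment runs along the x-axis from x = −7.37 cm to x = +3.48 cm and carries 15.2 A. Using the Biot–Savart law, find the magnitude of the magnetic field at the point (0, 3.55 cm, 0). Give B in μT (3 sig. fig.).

For a finite straight segment, B = (μ₀I/4πd)(sinθ₁ + sinθ₂), where θ₁, θ₂ are the angles from the perpendicular to each end.
The perpendicular distance is d = 0.0355 m; the end-offsets along the wire are a = 0.0737 m and b = 0.0348 m.
sinθ₁ = 0.0737/√(0.0737²+0.0355²) = 0.9009; sinθ₂ = 0.0348/√(0.0348²+0.0355²) = 0.7000.
B = (4π×10⁻⁷ × 15.2) / (4π × 0.0355) × (0.9009 + 0.7000) = 6.85×10⁻⁵ T.

B ≈ 68.5 μT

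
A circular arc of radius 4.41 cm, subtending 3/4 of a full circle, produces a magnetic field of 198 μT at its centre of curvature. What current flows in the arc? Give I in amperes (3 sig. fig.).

For a circular arc, B = μ₀Iφ/(4πR) with φ in radians; here φ = 4.712 rad.
So I = 4πRB/(μ₀φ) = 4π × 0.0441 × 1.98×10⁻⁴ / (4π×10⁻⁷ × 4.712) = 18.5 A.

I ≈ 18.5 A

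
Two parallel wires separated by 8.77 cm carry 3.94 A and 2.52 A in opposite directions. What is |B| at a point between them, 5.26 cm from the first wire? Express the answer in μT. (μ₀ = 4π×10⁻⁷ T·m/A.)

Each long wire gives B = μ₀I/(2πd). Distances are d₁ = 0.0526 m and d₂ = 0.0351 m.
B₁ = 1.50×10⁻⁵ T, B₂ = 1.44×10⁻⁵ T.
Between antiparallel currents both contributions point the same way, so they add. B = B₁ + B₂ = 1.50×10⁻⁵ + 1.44×10⁻⁵ = 2.93×10⁻⁵ T.

B ≈ 29.3 μT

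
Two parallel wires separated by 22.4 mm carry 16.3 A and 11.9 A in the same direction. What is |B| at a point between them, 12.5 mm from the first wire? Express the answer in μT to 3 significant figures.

B ≈ 20.4 μT

Each long wire gives B = μ₀I/(2πd). Distances are d₁ = 0.0125 m and d₂ = 0.0099 m.
B₁ = 2.61×10⁻⁴ T, B₂ = 2.40×10⁻⁴ T.
Between parallel currents the two contributions point in opposite directions, so they subtract. B = |B₁ − B₂| = |2.61×10⁻⁴ − 2.40×10⁻⁴| = 2.04×10⁻⁵ T.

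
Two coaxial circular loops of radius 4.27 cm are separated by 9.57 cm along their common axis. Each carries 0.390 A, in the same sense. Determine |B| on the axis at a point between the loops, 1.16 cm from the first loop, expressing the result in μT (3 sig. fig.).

B ≈ 5.69 μT

Each loop contributes B = μ₀IR²/[2(R²+z²)^(3/2)] on the axis, with z measured from that loop.
Loop 1 (z = 0.0116 m): B₁ = 5.16×10⁻⁶ T. Loop 2 (z = 0.0841 m): B₂ = 5.32×10⁻⁷ T.
The fields add: B = B₁ + B₂ = 5.69×10⁻⁶ T.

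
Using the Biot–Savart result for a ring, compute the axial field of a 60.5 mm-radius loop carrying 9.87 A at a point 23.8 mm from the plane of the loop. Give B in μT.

On the axis of a circular loop, B = μ₀IR² / [2(R²+z²)^(3/2)].
R² + z² = (0.0605)² + (0.0238)² = 0.004227 m², and (R²+z²)^(3/2) = 2.75×10⁻⁴ m³.
B = (4π×10⁻⁷ × 9.87 × 0.00366) / (2 × 2.75×10⁻⁴) = 8.26×10⁻⁵ T.

B ≈ 82.6 μT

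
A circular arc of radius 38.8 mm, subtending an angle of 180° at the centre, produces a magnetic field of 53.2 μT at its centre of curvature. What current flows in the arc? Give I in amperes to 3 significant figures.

For a circular arc, B = μ₀Iφ/(4πR) with φ in radians; here φ = 3.142 rad.
So I = 4πRB/(μ₀φ) = 4π × 0.0388 × 5.32×10⁻⁵ / (4π×10⁻⁷ × 3.142) = 6.57 A.

I ≈ 6.57 A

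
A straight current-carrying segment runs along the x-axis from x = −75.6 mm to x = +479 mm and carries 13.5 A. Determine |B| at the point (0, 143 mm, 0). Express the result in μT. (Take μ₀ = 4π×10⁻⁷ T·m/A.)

For a finite straight segment, B = (μ₀I/4πd)(sinθ₁ + sinθ₂), where θ₁, θ₂ are the angles from the perpendicular to each end.
The perpendicular distance is d = 0.143 m; the end-offsets along the wire are a = 0.0756 m and b = 0.479 m.
sinθ₁ = 0.0756/√(0.0756²+0.143²) = 0.4674; sinθ₂ = 0.479/√(0.479²+0.143²) = 0.9582.
B = (4π×10⁻⁷ × 13.5) / (4π × 0.143) × (0.4674 + 0.9582) = 1.35×10⁻⁵ T.

B ≈ 13.5 μT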